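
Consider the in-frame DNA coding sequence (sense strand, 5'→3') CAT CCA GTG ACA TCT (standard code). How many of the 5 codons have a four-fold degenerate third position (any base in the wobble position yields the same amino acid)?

4

Codon 1 CAT (His): third position 2-fold.
Codon 2 CCA (Pro): third position 4-fold.
Codon 3 GTG (Val): third position 4-fold.
Codon 4 ACA (Thr): third position 4-fold.
Codon 5 TCT (Ser): third position 4-fold.
Four-fold degenerate third positions: 4.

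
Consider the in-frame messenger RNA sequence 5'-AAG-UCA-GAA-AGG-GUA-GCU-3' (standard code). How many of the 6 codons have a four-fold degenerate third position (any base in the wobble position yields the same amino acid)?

Codon 1 AAG (Lys): third position 2-fold.
Codon 2 UCA (Ser): third position 4-fold.
Codon 3 GAA (Glu): third position 2-fold.
Codon 4 AGG (Arg): third position 2-fold.
Codon 5 GUA (Val): third position 4-fold.
Codon 6 GCU (Ala): third position 4-fold.
Four-fold degenerate third positions: 3.

3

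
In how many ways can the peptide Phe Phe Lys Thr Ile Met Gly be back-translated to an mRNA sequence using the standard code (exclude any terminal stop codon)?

Phe: 2 codons.
Phe: 2 codons.
Lys: 2 codons.
Thr: 4 codons.
Ile: 3 codons.
Met: 1 codon.
Gly: 4 codons.
2 × 2 × 2 × 4 × 3 × 1 × 4 = 384.

384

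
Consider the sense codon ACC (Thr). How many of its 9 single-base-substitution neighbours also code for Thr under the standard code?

Position 1: none → 0 synonymous.
Position 2: none → 0 synonymous.
Position 3: ACT, ACA, ACG → 3 synonymous.
Total: 0 + 0 + 3 = 3.

3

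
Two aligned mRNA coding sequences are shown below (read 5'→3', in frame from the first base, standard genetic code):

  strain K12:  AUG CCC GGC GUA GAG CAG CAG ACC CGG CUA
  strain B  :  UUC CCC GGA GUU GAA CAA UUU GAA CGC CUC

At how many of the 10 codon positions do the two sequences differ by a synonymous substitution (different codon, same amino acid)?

6

Codon 1: AUG Met / UUC Phe — nonsynonymous.
Codon 2: CCC Pro / CCC Pro — identical.
Codon 3: GGC Gly / GGA Gly — synonymous.
Codon 4: GUA Val / GUU Val — synonymous.
Codon 5: GAG Glu / GAA Glu — synonymous.
Codon 6: CAG Gln / CAA Gln — synonymous.
Codon 7: CAG Gln / UUU Phe — nonsynonymous.
Codon 8: ACC Thr / GAA Glu — nonsynonymous.
Codon 9: CGG Arg / CGC Arg — synonymous.
Codon 10: CUA Leu / CUC Leu — synonymous.
Synonymous differences: 6.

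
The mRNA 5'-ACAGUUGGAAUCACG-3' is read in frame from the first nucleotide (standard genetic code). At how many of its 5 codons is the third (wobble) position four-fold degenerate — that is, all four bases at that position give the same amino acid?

4

Codon 1 ACA (Thr): third position 4-fold.
Codon 2 GUU (Val): third position 4-fold.
Codon 3 GGA (Gly): third position 4-fold.
Codon 4 AUC (Ile): third position 3-fold.
Codon 5 ACG (Thr): third position 4-fold.
Four-fold degenerate third positions: 4.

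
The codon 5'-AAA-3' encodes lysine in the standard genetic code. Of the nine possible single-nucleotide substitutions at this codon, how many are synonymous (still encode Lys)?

1

Position 1: none → 0 synonymous.
Position 2: none → 0 synonymous.
Position 3: AAG → 1 synonymous.
Total: 0 + 0 + 1 = 1.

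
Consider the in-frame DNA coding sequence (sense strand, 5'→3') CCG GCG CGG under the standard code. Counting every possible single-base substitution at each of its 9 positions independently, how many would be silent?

Codon 1 (CCG, Pro): 3 synonymous substitutions.
Codon 2 (GCG, Ala): 3 synonymous substitutions.
Codon 3 (CGG, Arg): 4 synonymous substitutions.
Total: 3 + 3 + 4 = 10.

10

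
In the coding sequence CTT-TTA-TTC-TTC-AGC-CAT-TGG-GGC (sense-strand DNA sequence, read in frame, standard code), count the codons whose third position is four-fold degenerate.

2

Codon 1 CTT (Leu): third position 4-fold.
Codon 2 TTA (Leu): third position 2-fold.
Codon 3 TTC (Phe): third position 2-fold.
Codon 4 TTC (Phe): third position 2-fold.
Codon 5 AGC (Ser): third position 2-fold.
Codon 6 CAT (His): third position 2-fold.
Codon 7 TGG (Trp): third position 1-fold.
Codon 8 GGC (Gly): third position 4-fold.
Four-fold degenerate third positions: 2.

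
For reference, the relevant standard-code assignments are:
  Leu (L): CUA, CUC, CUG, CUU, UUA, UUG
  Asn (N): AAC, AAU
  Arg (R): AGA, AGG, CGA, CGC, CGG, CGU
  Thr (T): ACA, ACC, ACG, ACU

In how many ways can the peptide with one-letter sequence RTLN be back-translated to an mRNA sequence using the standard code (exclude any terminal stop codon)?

Arg: 6 codons.
Thr: 4 codons.
Leu: 6 codons.
Asn: 2 codons.
6 × 4 × 6 × 2 = 288.

288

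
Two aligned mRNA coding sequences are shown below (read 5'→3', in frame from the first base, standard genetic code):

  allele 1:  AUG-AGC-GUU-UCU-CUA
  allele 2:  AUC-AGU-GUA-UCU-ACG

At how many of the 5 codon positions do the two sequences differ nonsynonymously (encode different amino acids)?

Codon 1: AUG Met / AUC Ile — nonsynonymous.
Codon 2: AGC Ser / AGU Ser — synonymous.
Codon 3: GUU Val / GUA Val — synonymous.
Codon 4: UCU Ser / UCU Ser — identical.
Codon 5: CUA Leu / ACG Thr — nonsynonymous.
Nonsynonymous differences: 2.

2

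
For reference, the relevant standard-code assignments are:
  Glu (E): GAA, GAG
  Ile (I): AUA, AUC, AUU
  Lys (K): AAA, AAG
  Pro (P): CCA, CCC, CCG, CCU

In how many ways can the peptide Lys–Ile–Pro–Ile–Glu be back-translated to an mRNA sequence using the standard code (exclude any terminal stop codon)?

Lys: 2 codons.
Ile: 3 codons.
Pro: 4 codons.
Ile: 3 codons.
Glu: 2 codons.
2 × 3 × 4 × 3 × 2 = 144.

144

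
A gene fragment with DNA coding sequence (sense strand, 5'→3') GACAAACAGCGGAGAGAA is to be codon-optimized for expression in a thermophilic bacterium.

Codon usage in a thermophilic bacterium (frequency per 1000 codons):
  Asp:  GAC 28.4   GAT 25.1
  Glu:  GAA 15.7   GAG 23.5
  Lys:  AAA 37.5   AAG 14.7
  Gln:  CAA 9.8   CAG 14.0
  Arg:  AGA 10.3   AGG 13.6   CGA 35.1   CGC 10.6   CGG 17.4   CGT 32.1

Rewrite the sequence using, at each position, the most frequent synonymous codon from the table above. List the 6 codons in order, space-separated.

Codon 1 (Asp): best is GAC at 28.4.
Codon 2 (Lys): best is AAA at 37.5.
Codon 3 (Gln): best is CAG at 14.0.
Codon 4 (Arg): best is CGA at 35.1.
Codon 5 (Arg): best is CGA at 35.1.
Codon 6 (Glu): best is GAG at 23.5.

GAC AAA CAG CGA CGA GAG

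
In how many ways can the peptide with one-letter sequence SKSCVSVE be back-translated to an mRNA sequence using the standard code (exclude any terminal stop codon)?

27648

Ser: 6 codons.
Lys: 2 codons.
Ser: 6 codons.
Cys: 2 codons.
Val: 4 codons.
Ser: 6 codons.
Val: 4 codons.
Glu: 2 codons.
6 × 2 × 6 × 2 × 4 × 6 × 4 × 2 = 27648.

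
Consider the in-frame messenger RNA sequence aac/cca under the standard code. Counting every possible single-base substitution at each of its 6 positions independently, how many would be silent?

4

Codon 1 (AAC, Asn): 1 synonymous substitution.
Codon 2 (CCA, Pro): 3 synonymous substitutions.
Total: 1 + 3 = 4.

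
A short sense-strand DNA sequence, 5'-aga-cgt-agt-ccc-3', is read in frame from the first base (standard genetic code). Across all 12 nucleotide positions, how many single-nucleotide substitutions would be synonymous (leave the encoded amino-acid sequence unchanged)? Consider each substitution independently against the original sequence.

Codon 1 (AGA, Arg): 2 synonymous substitutions.
Codon 2 (CGT, Arg): 3 synonymous substitutions.
Codon 3 (AGT, Ser): 1 synonymous substitution.
Codon 4 (CCC, Pro): 3 synonymous substitutions.
Total: 2 + 3 + 1 + 3 = 9.

9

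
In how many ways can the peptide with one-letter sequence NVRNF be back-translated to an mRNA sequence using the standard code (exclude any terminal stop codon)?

192

Asn: 2 codons.
Val: 4 codons.
Arg: 6 codons.
Asn: 2 codons.
Phe: 2 codons.
2 × 4 × 6 × 2 × 2 = 192.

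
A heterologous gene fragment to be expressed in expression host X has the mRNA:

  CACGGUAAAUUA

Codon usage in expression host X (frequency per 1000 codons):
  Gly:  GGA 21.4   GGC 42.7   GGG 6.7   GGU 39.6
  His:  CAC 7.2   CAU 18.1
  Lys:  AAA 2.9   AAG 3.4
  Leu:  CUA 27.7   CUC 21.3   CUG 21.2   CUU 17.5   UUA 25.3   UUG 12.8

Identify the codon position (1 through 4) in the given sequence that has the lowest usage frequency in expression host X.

3

Codon 1 CAC (His): 7.2 per 1000.
Codon 2 GGU (Gly): 39.6 per 1000.
Codon 3 AAA (Lys): 2.9 per 1000.
Codon 4 UUA (Leu): 25.3 per 1000.
Lowest frequency is 2.9 at codon 3.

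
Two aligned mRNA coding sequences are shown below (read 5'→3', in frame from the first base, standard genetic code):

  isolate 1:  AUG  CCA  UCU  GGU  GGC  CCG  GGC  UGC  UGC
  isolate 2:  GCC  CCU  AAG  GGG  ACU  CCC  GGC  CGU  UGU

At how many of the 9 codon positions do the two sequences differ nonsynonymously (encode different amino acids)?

4

Codon 1: AUG Met / GCC Ala — nonsynonymous.
Codon 2: CCA Pro / CCU Pro — synonymous.
Codon 3: UCU Ser / AAG Lys — nonsynonymous.
Codon 4: GGU Gly / GGG Gly — synonymous.
Codon 5: GGC Gly / ACU Thr — nonsynonymous.
Codon 6: CCG Pro / CCC Pro — synonymous.
Codon 7: GGC Gly / GGC Gly — identical.
Codon 8: UGC Cys / CGU Arg — nonsynonymous.
Codon 9: UGC Cys / UGU Cys — synonymous.
Nonsynonymous differences: 4.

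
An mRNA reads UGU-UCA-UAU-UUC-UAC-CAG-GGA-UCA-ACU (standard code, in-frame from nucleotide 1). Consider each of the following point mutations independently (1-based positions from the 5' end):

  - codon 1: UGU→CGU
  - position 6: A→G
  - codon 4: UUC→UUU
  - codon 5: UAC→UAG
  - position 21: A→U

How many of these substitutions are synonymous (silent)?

Codon 1: UGU (Cys) → CGU (Arg) — missense.
Codon 2: UCA (Ser) → UCG (Ser) — synonymous.
Codon 4: UUC (Phe) → UUU (Phe) — synonymous.
Codon 5: UAC (Tyr) → UAG (Stop) — nonsense.
Codon 7: GGA (Gly) → GGU (Gly) — synonymous.
Synonymous: 3 of 5.

3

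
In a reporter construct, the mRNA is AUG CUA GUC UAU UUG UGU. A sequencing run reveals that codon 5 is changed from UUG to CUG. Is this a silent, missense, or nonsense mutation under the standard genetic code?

silent

Position 13 falls in codon 5: UUG → Leu.
After the substitution the codon is CUG → Leu.
Both encode Leu, so the change is synonymous.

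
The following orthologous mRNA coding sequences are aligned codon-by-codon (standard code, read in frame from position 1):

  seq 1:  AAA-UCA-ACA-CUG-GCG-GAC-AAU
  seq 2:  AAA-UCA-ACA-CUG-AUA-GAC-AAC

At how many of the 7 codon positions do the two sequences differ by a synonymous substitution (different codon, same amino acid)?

1

Codon 1: AAA Lys / AAA Lys — identical.
Codon 2: UCA Ser / UCA Ser — identical.
Codon 3: ACA Thr / ACA Thr — identical.
Codon 4: CUG Leu / CUG Leu — identical.
Codon 5: GCG Ala / AUA Ile — nonsynonymous.
Codon 6: GAC Asp / GAC Asp — identical.
Codon 7: AAU Asn / AAC Asn — synonymous.
Synonymous differences: 1.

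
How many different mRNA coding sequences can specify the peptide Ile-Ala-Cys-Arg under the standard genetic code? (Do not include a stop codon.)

Ile: 3 codons.
Ala: 4 codons.
Cys: 2 codons.
Arg: 6 codons.
3 × 4 × 2 × 6 = 144.

144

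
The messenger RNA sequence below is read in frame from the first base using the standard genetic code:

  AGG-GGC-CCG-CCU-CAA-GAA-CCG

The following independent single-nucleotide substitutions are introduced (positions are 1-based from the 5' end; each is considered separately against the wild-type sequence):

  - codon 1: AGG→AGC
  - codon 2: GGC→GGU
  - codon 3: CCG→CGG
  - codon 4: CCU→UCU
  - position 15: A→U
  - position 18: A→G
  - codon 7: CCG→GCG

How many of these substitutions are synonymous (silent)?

Codon 1: AGG (Arg) → AGC (Ser) — missense.
Codon 2: GGC (Gly) → GGU (Gly) — synonymous.
Codon 3: CCG (Pro) → CGG (Arg) — missense.
Codon 4: CCU (Pro) → UCU (Ser) — missense.
Codon 5: CAA (Gln) → CAU (His) — missense.
Codon 6: GAA (Glu) → GAG (Glu) — synonymous.
Codon 7: CCG (Pro) → GCG (Ala) — missense.
Synonymous: 2 of 7.

2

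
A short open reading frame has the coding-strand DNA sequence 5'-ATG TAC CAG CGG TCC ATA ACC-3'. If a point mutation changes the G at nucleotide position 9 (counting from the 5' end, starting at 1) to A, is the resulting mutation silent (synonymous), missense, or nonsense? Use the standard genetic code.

silent

Position 9 falls in codon 3: CAG → Gln.
After the substitution the codon is CAA → Gln.
Both encode Gln, so the change is synonymous.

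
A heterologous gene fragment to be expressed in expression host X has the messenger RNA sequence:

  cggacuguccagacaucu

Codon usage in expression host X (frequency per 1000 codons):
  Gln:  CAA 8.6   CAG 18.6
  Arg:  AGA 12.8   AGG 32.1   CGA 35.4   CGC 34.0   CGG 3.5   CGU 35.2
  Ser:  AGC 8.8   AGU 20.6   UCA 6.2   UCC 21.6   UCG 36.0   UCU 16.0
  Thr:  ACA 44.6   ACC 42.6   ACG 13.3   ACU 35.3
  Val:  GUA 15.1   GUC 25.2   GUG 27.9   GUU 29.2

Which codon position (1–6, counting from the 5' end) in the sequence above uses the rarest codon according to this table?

1

Codon 1 CGG (Arg): 3.5 per 1000.
Codon 2 ACU (Thr): 35.3 per 1000.
Codon 3 GUC (Val): 25.2 per 1000.
Codon 4 CAG (Gln): 18.6 per 1000.
Codon 5 ACA (Thr): 44.6 per 1000.
Codon 6 UCU (Ser): 16.0 per 1000.
Lowest frequency is 3.5 at codon 1.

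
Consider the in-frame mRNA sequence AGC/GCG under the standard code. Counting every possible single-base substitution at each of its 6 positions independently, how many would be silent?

4

Codon 1 (AGC, Ser): 1 synonymous substitution.
Codon 2 (GCG, Ala): 3 synonymous substitutions.
Total: 1 + 3 = 4.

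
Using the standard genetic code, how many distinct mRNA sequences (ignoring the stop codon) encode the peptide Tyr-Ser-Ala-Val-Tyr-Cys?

Tyr: 2 codons.
Ser: 6 codons.
Ala: 4 codons.
Val: 4 codons.
Tyr: 2 codons.
Cys: 2 codons.
2 × 6 × 4 × 4 × 2 × 2 = 768.

768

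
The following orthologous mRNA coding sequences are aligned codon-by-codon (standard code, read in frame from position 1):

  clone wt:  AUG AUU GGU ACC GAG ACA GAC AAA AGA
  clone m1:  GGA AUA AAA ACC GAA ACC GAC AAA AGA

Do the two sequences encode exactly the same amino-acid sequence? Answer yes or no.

no

Codon 1: AUG Met / GGA Gly — nonsynonymous.
Codon 2: AUU Ile / AUA Ile — synonymous.
Codon 3: GGU Gly / AAA Lys — nonsynonymous.
Codon 4: ACC Thr / ACC Thr — identical.
Codon 5: GAG Glu / GAA Glu — synonymous.
Codon 6: ACA Thr / ACC Thr — synonymous.
Codon 7: GAC Asp / GAC Asp — identical.
Codon 8: AAA Lys / AAA Lys — identical.
Codon 9: AGA Arg / AGA Arg — identical.
Nonsynonymous differences: 2 → different protein.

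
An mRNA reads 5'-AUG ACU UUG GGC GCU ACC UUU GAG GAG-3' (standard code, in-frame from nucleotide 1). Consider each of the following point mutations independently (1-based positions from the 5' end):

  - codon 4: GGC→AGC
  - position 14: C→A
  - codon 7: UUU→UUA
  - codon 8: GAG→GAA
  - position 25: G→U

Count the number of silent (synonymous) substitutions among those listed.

1

Codon 4: GGC (Gly) → AGC (Ser) — missense.
Codon 5: GCU (Ala) → GAU (Asp) — missense.
Codon 7: UUU (Phe) → UUA (Leu) — missense.
Codon 8: GAG (Glu) → GAA (Glu) — synonymous.
Codon 9: GAG (Glu) → UAG (Stop) — nonsense.
Synonymous: 1 of 5.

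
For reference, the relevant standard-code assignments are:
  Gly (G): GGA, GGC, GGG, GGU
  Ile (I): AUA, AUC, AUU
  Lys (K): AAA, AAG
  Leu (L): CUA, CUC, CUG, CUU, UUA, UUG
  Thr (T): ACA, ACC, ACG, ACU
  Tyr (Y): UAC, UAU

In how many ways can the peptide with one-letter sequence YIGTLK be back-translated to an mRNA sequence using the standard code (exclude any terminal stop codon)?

1152

Tyr: 2 codons.
Ile: 3 codons.
Gly: 4 codons.
Thr: 4 codons.
Leu: 6 codons.
Lys: 2 codons.
2 × 3 × 4 × 4 × 6 × 2 = 1152.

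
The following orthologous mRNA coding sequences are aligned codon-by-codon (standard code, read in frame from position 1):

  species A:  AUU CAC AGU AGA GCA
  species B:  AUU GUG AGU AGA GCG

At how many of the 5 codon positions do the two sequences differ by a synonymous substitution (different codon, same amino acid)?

Codon 1: AUU Ile / AUU Ile — identical.
Codon 2: CAC His / GUG Val — nonsynonymous.
Codon 3: AGU Ser / AGU Ser — identical.
Codon 4: AGA Arg / AGA Arg — identical.
Codon 5: GCA Ala / GCG Ala — synonymous.
Synonymous differences: 1.

1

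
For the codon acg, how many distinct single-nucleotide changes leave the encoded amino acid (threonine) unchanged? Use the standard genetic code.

3

Position 1: none → 0 synonymous.
Position 2: none → 0 synonymous.
Position 3: ACU, ACC, ACA → 3 synonymous.
Total: 0 + 0 + 3 = 3.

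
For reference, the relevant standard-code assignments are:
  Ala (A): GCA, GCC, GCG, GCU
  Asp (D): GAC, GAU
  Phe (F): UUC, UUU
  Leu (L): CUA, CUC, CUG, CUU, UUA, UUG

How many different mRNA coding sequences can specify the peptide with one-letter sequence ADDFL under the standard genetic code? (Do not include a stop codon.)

192

Ala: 4 codons.
Asp: 2 codons.
Asp: 2 codons.
Phe: 2 codons.
Leu: 6 codons.
4 × 2 × 2 × 2 × 6 = 192.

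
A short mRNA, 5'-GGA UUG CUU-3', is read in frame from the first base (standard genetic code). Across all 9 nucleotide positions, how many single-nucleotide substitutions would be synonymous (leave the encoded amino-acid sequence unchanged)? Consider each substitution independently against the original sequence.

8

Codon 1 (GGA, Gly): 3 synonymous substitutions.
Codon 2 (UUG, Leu): 2 synonymous substitutions.
Codon 3 (CUU, Leu): 3 synonymous substitutions.
Total: 3 + 2 + 3 = 8.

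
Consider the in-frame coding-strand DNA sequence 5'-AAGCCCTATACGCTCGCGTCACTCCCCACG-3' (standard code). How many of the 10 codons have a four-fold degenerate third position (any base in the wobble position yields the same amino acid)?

Codon 1 AAG (Lys): third position 2-fold.
Codon 2 CCC (Pro): third position 4-fold.
Codon 3 TAT (Tyr): third position 2-fold.
Codon 4 ACG (Thr): third position 4-fold.
Codon 5 CTC (Leu): third position 4-fold.
Codon 6 GCG (Ala): third position 4-fold.
Codon 7 TCA (Ser): third position 4-fold.
Codon 8 CTC (Leu): third position 4-fold.
Codon 9 CCC (Pro): third position 4-fold.
Codon 10 ACG (Thr): third position 4-fold.
Four-fold degenerate third positions: 8.

8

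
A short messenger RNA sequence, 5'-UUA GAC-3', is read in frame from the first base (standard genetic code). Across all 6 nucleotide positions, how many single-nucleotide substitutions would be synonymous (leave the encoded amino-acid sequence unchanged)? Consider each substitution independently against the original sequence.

3

Codon 1 (UUA, Leu): 2 synonymous substitutions.
Codon 2 (GAC, Asp): 1 synonymous substitution.
Total: 2 + 1 = 3.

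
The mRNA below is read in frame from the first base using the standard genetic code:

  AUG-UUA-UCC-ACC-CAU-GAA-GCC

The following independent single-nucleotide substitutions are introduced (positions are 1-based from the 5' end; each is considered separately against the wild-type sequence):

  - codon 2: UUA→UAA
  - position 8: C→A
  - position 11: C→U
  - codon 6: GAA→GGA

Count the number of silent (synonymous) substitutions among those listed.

0

Codon 2: UUA (Leu) → UAA (Stop) — nonsense.
Codon 3: UCC (Ser) → UAC (Tyr) — missense.
Codon 4: ACC (Thr) → AUC (Ile) — missense.
Codon 6: GAA (Glu) → GGA (Gly) — missense.
Synonymous: 0 of 4.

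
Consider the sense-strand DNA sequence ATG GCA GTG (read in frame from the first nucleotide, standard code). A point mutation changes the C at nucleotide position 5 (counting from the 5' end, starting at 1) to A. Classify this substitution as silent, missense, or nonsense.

Position 5 falls in codon 2: GCA → Ala.
After the substitution the codon is GAA → Glu.
Ala ≠ Glu, so this is a missense mutation.

missense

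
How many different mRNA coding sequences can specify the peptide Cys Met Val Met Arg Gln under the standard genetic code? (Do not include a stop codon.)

96

Cys: 2 codons.
Met: 1 codon.
Val: 4 codons.
Met: 1 codon.
Arg: 6 codons.
Gln: 2 codons.
2 × 1 × 4 × 1 × 6 × 2 = 96.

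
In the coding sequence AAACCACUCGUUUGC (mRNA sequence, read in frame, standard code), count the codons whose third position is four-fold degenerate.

Codon 1 AAA (Lys): third position 2-fold.
Codon 2 CCA (Pro): third position 4-fold.
Codon 3 CUC (Leu): third position 4-fold.
Codon 4 GUU (Val): third position 4-fold.
Codon 5 UGC (Cys): third position 2-fold.
Four-fold degenerate third positions: 3.

3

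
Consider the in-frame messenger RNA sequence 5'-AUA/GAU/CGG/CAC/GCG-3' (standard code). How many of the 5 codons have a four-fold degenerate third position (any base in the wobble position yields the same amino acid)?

2

Codon 1 AUA (Ile): third position 3-fold.
Codon 2 GAU (Asp): third position 2-fold.
Codon 3 CGG (Arg): third position 4-fold.
Codon 4 CAC (His): third position 2-fold.
Codon 5 GCG (Ala): third position 4-fold.
Four-fold degenerate third positions: 2.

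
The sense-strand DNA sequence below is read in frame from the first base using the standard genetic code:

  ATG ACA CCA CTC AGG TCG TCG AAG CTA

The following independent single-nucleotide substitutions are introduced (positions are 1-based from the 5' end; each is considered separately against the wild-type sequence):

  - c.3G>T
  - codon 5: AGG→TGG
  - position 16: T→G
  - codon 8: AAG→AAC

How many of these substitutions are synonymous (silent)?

0

Codon 1: ATG (Met) → ATT (Ile) — missense.
Codon 5: AGG (Arg) → TGG (Trp) — missense.
Codon 6: TCG (Ser) → GCG (Ala) — missense.
Codon 8: AAG (Lys) → AAC (Asn) — missense.
Synonymous: 0 of 4.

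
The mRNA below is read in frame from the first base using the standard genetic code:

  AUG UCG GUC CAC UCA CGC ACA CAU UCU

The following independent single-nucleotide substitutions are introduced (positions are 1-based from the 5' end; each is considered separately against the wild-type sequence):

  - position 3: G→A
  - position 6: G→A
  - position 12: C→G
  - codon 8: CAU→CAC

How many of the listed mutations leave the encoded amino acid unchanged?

Codon 1: AUG (Met) → AUA (Ile) — missense.
Codon 2: UCG (Ser) → UCA (Ser) — synonymous.
Codon 4: CAC (His) → CAG (Gln) — missense.
Codon 8: CAU (His) → CAC (His) — synonymous.
Synonymous: 2 of 4.

2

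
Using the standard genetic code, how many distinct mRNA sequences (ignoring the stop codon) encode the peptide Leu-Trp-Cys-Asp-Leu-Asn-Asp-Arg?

Leu: 6 codons.
Trp: 1 codon.
Cys: 2 codons.
Asp: 2 codons.
Leu: 6 codons.
Asn: 2 codons.
Asp: 2 codons.
Arg: 6 codons.
6 × 1 × 2 × 2 × 6 × 2 × 2 × 6 = 3456.

3456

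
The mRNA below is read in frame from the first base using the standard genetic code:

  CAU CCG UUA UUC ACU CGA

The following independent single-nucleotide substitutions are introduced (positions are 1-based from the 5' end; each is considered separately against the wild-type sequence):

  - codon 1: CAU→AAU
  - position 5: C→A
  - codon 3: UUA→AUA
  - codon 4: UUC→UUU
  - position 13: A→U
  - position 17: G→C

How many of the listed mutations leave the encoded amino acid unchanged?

Codon 1: CAU (His) → AAU (Asn) — missense.
Codon 2: CCG (Pro) → CAG (Gln) — missense.
Codon 3: UUA (Leu) → AUA (Ile) — missense.
Codon 4: UUC (Phe) → UUU (Phe) — synonymous.
Codon 5: ACU (Thr) → UCU (Ser) — missense.
Codon 6: CGA (Arg) → CCA (Pro) — missense.
Synonymous: 1 of 6.

1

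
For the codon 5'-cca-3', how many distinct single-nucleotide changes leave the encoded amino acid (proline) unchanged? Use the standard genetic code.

Position 1: none → 0 synonymous.
Position 2: none → 0 synonymous.
Position 3: CCT, CCC, CCG → 3 synonymous.
Total: 0 + 0 + 3 = 3.

3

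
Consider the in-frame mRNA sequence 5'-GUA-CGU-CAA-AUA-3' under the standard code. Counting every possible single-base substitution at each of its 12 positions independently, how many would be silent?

Codon 1 (GUA, Val): 3 synonymous substitutions.
Codon 2 (CGU, Arg): 3 synonymous substitutions.
Codon 3 (CAA, Gln): 1 synonymous substitution.
Codon 4 (AUA, Ile): 2 synonymous substitutions.
Total: 3 + 3 + 1 + 2 = 9.

9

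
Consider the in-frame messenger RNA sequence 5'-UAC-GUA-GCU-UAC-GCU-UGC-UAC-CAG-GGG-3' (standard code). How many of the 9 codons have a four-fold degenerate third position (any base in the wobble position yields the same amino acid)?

4

Codon 1 UAC (Tyr): third position 2-fold.
Codon 2 GUA (Val): third position 4-fold.
Codon 3 GCU (Ala): third position 4-fold.
Codon 4 UAC (Tyr): third position 2-fold.
Codon 5 GCU (Ala): third position 4-fold.
Codon 6 UGC (Cys): third position 2-fold.
Codon 7 UAC (Tyr): third position 2-fold.
Codon 8 CAG (Gln): third position 2-fold.
Codon 9 GGG (Gly): third position 4-fold.
Four-fold degenerate third positions: 4.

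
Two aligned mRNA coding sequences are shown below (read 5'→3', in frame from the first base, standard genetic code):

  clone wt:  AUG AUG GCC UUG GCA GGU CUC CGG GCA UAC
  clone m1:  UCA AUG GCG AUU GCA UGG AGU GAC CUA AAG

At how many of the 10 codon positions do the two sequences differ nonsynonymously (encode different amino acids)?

Codon 1: AUG Met / UCA Ser — nonsynonymous.
Codon 2: AUG Met / AUG Met — identical.
Codon 3: GCC Ala / GCG Ala — synonymous.
Codon 4: UUG Leu / AUU Ile — nonsynonymous.
Codon 5: GCA Ala / GCA Ala — identical.
Codon 6: GGU Gly / UGG Trp — nonsynonymous.
Codon 7: CUC Leu / AGU Ser — nonsynonymous.
Codon 8: CGG Arg / GAC Asp — nonsynonymous.
Codon 9: GCA Ala / CUA Leu — nonsynonymous.
Codon 10: UAC Tyr / AAG Lys — nonsynonymous.
Nonsynonymous differences: 7.

7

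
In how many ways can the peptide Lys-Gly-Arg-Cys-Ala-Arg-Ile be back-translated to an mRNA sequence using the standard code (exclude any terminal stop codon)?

Lys: 2 codons.
Gly: 4 codons.
Arg: 6 codons.
Cys: 2 codons.
Ala: 4 codons.
Arg: 6 codons.
Ile: 3 codons.
2 × 4 × 6 × 2 × 4 × 6 × 3 = 6912.

6912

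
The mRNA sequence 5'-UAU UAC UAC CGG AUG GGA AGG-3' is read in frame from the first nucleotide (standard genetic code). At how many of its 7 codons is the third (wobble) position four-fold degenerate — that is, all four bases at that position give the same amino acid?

Codon 1 UAU (Tyr): third position 2-fold.
Codon 2 UAC (Tyr): third position 2-fold.
Codon 3 UAC (Tyr): third position 2-fold.
Codon 4 CGG (Arg): third position 4-fold.
Codon 5 AUG (Met): third position 1-fold.
Codon 6 GGA (Gly): third position 4-fold.
Codon 7 AGG (Arg): third position 2-fold.
Four-fold degenerate third positions: 2.

2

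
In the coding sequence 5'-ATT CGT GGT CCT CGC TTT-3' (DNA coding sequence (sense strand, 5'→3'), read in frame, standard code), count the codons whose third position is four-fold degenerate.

Codon 1 ATT (Ile): third position 3-fold.
Codon 2 CGT (Arg): third position 4-fold.
Codon 3 GGT (Gly): third position 4-fold.
Codon 4 CCT (Pro): third position 4-fold.
Codon 5 CGC (Arg): third position 4-fold.
Codon 6 TTT (Phe): third position 2-fold.
Four-fold degenerate third positions: 4.

4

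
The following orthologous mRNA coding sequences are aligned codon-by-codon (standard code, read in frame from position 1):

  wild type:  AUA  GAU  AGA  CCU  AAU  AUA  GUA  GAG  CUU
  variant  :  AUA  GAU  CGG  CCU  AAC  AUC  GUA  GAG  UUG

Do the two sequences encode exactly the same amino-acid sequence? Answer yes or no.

Codon 1: AUA Ile / AUA Ile — identical.
Codon 2: GAU Asp / GAU Asp — identical.
Codon 3: AGA Arg / CGG Arg — synonymous.
Codon 4: CCU Pro / CCU Pro — identical.
Codon 5: AAU Asn / AAC Asn — synonymous.
Codon 6: AUA Ile / AUC Ile — synonymous.
Codon 7: GUA Val / GUA Val — identical.
Codon 8: GAG Glu / GAG Glu — identical.
Codon 9: CUU Leu / UUG Leu — synonymous.
Nonsynonymous differences: 0 → same protein.

yes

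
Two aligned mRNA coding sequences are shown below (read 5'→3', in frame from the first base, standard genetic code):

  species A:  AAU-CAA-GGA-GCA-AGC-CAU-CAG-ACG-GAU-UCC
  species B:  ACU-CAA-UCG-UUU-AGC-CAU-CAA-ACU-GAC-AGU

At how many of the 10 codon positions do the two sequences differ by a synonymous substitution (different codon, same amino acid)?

Codon 1: AAU Asn / ACU Thr — nonsynonymous.
Codon 2: CAA Gln / CAA Gln — identical.
Codon 3: GGA Gly / UCG Ser — nonsynonymous.
Codon 4: GCA Ala / UUU Phe — nonsynonymous.
Codon 5: AGC Ser / AGC Ser — identical.
Codon 6: CAU His / CAU His — identical.
Codon 7: CAG Gln / CAA Gln — synonymous.
Codon 8: ACG Thr / ACU Thr — synonymous.
Codon 9: GAU Asp / GAC Asp — synonymous.
Codon 10: UCC Ser / AGU Ser — synonymous.
Synonymous differences: 4.

4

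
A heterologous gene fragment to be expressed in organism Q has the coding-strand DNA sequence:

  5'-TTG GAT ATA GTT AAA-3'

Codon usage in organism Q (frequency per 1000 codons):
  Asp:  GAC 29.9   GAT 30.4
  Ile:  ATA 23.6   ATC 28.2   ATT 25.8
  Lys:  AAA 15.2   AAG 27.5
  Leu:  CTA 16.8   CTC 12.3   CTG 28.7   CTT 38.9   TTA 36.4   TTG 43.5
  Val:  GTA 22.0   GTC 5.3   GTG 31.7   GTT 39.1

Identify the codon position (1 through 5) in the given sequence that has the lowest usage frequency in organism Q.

Codon 1 TTG (Leu): 43.5 per 1000.
Codon 2 GAT (Asp): 30.4 per 1000.
Codon 3 ATA (Ile): 23.6 per 1000.
Codon 4 GTT (Val): 39.1 per 1000.
Codon 5 AAA (Lys): 15.2 per 1000.
Lowest frequency is 15.2 at codon 5.

5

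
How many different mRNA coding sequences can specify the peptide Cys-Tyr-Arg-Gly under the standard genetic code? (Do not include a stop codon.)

Cys: 2 codons.
Tyr: 2 codons.
Arg: 6 codons.
Gly: 4 codons.
2 × 2 × 6 × 4 = 96.

96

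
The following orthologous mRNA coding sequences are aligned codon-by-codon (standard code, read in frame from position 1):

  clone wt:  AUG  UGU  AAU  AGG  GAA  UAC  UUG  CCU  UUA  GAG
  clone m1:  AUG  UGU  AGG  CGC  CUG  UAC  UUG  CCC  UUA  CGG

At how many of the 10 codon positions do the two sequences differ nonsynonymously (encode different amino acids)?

Codon 1: AUG Met / AUG Met — identical.
Codon 2: UGU Cys / UGU Cys — identical.
Codon 3: AAU Asn / AGG Arg — nonsynonymous.
Codon 4: AGG Arg / CGC Arg — synonymous.
Codon 5: GAA Glu / CUG Leu — nonsynonymous.
Codon 6: UAC Tyr / UAC Tyr — identical.
Codon 7: UUG Leu / UUG Leu — identical.
Codon 8: CCU Pro / CCC Pro — synonymous.
Codon 9: UUA Leu / UUA Leu — identical.
Codon 10: GAG Glu / CGG Arg — nonsynonymous.
Nonsynonymous differences: 3.

3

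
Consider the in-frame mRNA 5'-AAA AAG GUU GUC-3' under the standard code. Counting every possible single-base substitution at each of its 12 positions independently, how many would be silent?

8

Codon 1 (AAA, Lys): 1 synonymous substitution.
Codon 2 (AAG, Lys): 1 synonymous substitution.
Codon 3 (GUU, Val): 3 synonymous substitutions.
Codon 4 (GUC, Val): 3 synonymous substitutions.
Total: 1 + 1 + 3 + 3 = 8.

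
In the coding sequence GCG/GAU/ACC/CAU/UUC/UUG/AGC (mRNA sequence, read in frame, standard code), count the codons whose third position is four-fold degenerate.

Codon 1 GCG (Ala): third position 4-fold.
Codon 2 GAU (Asp): third position 2-fold.
Codon 3 ACC (Thr): third position 4-fold.
Codon 4 CAU (His): third position 2-fold.
Codon 5 UUC (Phe): third position 2-fold.
Codon 6 UUG (Leu): third position 2-fold.
Codon 7 AGC (Ser): third position 2-fold.
Four-fold degenerate third positions: 2.

2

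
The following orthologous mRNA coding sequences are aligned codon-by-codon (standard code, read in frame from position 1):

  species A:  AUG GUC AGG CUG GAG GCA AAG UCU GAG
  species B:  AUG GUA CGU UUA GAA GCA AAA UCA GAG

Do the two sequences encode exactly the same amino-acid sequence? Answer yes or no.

Codon 1: AUG Met / AUG Met — identical.
Codon 2: GUC Val / GUA Val — synonymous.
Codon 3: AGG Arg / CGU Arg — synonymous.
Codon 4: CUG Leu / UUA Leu — synonymous.
Codon 5: GAG Glu / GAA Glu — synonymous.
Codon 6: GCA Ala / GCA Ala — identical.
Codon 7: AAG Lys / AAA Lys — synonymous.
Codon 8: UCU Ser / UCA Ser — synonymous.
Codon 9: GAG Glu / GAG Glu — identical.
Nonsynonymous differences: 0 → same protein.

yes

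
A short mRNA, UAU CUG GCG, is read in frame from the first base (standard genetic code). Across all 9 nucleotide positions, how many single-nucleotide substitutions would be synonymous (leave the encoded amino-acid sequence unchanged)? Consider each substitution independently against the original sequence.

Codon 1 (UAU, Tyr): 1 synonymous substitution.
Codon 2 (CUG, Leu): 4 synonymous substitutions.
Codon 3 (GCG, Ala): 3 synonymous substitutions.
Total: 1 + 4 + 3 = 8.

8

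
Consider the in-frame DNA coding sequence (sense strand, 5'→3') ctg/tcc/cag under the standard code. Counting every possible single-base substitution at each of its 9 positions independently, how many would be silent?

Codon 1 (CTG, Leu): 4 synonymous substitutions.
Codon 2 (TCC, Ser): 3 synonymous substitutions.
Codon 3 (CAG, Gln): 1 synonymous substitution.
Total: 4 + 3 + 1 = 8.

8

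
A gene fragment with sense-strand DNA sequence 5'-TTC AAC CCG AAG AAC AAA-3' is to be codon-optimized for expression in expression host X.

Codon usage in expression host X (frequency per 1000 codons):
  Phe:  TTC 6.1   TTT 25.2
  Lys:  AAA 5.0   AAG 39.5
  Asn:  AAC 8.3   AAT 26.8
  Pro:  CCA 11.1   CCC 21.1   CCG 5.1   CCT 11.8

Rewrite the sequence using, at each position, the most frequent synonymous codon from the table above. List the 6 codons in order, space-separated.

TTT AAT CCC AAG AAT AAG

Codon 1 (Phe): best is TTT at 25.2.
Codon 2 (Asn): best is AAT at 26.8.
Codon 3 (Pro): best is CCC at 21.1.
Codon 4 (Lys): best is AAG at 39.5.
Codon 5 (Asn): best is AAT at 26.8.
Codon 6 (Lys): best is AAG at 39.5.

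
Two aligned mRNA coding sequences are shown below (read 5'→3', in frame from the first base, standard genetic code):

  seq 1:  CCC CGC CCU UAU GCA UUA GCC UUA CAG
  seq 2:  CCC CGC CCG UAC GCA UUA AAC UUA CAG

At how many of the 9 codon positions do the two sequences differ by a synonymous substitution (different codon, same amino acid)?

2

Codon 1: CCC Pro / CCC Pro — identical.
Codon 2: CGC Arg / CGC Arg — identical.
Codon 3: CCU Pro / CCG Pro — synonymous.
Codon 4: UAU Tyr / UAC Tyr — synonymous.
Codon 5: GCA Ala / GCA Ala — identical.
Codon 6: UUA Leu / UUA Leu — identical.
Codon 7: GCC Ala / AAC Asn — nonsynonymous.
Codon 8: UUA Leu / UUA Leu — identical.
Codon 9: CAG Gln / CAG Gln — identical.
Synonymous differences: 2.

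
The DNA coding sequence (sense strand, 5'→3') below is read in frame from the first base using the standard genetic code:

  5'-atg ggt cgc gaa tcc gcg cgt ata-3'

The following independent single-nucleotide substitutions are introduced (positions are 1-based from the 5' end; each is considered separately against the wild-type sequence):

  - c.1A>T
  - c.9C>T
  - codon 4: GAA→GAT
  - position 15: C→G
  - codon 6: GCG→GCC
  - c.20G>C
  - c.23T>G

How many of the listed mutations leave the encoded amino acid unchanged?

Codon 1: ATG (Met) → TTG (Leu) — missense.
Codon 3: CGC (Arg) → CGT (Arg) — synonymous.
Codon 4: GAA (Glu) → GAT (Asp) — missense.
Codon 5: TCC (Ser) → TCG (Ser) — synonymous.
Codon 6: GCG (Ala) → GCC (Ala) — synonymous.
Codon 7: CGT (Arg) → CCT (Pro) — missense.
Codon 8: ATA (Ile) → AGA (Arg) — missense.
Synonymous: 3 of 7.

3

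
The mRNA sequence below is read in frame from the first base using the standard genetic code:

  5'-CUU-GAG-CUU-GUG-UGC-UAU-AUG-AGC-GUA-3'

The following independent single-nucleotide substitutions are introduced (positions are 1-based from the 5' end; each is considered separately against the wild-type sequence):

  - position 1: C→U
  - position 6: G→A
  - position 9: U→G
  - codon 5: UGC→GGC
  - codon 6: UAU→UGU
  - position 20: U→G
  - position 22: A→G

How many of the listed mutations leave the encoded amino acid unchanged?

2

Codon 1: CUU (Leu) → UUU (Phe) — missense.
Codon 2: GAG (Glu) → GAA (Glu) — synonymous.
Codon 3: CUU (Leu) → CUG (Leu) — synonymous.
Codon 5: UGC (Cys) → GGC (Gly) — missense.
Codon 6: UAU (Tyr) → UGU (Cys) — missense.
Codon 7: AUG (Met) → AGG (Arg) — missense.
Codon 8: AGC (Ser) → GGC (Gly) — missense.
Synonymous: 2 of 7.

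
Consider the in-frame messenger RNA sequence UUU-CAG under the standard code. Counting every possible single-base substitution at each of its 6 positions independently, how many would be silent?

2

Codon 1 (UUU, Phe): 1 synonymous substitution.
Codon 2 (CAG, Gln): 1 synonymous substitution.
Total: 1 + 1 = 2.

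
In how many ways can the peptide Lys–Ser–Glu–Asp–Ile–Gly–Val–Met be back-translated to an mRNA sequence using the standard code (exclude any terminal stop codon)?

2304

Lys: 2 codons.
Ser: 6 codons.
Glu: 2 codons.
Asp: 2 codons.
Ile: 3 codons.
Gly: 4 codons.
Val: 4 codons.
Met: 1 codon.
2 × 6 × 2 × 2 × 3 × 4 × 4 × 1 = 2304.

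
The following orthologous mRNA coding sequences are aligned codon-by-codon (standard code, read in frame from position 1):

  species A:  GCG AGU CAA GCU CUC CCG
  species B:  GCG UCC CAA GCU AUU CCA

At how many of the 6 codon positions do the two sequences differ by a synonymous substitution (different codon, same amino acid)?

2

Codon 1: GCG Ala / GCG Ala — identical.
Codon 2: AGU Ser / UCC Ser — synonymous.
Codon 3: CAA Gln / CAA Gln — identical.
Codon 4: GCU Ala / GCU Ala — identical.
Codon 5: CUC Leu / AUU Ile — nonsynonymous.
Codon 6: CCG Pro / CCA Pro — synonymous.
Synonymous differences: 2.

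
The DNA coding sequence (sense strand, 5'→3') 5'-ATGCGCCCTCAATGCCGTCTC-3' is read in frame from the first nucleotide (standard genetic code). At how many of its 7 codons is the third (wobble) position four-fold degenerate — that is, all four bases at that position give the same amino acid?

Codon 1 ATG (Met): third position 1-fold.
Codon 2 CGC (Arg): third position 4-fold.
Codon 3 CCT (Pro): third position 4-fold.
Codon 4 CAA (Gln): third position 2-fold.
Codon 5 TGC (Cys): third position 2-fold.
Codon 6 CGT (Arg): third position 4-fold.
Codon 7 CTC (Leu): third position 4-fold.
Four-fold degenerate third positions: 4.

4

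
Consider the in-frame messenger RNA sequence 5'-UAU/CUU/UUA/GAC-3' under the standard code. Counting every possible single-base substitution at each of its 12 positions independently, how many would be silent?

7

Codon 1 (UAU, Tyr): 1 synonymous substitution.
Codon 2 (CUU, Leu): 3 synonymous substitutions.
Codon 3 (UUA, Leu): 2 synonymous substitutions.
Codon 4 (GAC, Asp): 1 synonymous substitution.
Total: 1 + 3 + 2 + 1 = 7.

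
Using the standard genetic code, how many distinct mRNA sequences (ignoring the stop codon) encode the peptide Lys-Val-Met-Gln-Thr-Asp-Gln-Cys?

Lys: 2 codons.
Val: 4 codons.
Met: 1 codon.
Gln: 2 codons.
Thr: 4 codons.
Asp: 2 codons.
Gln: 2 codons.
Cys: 2 codons.
2 × 4 × 1 × 2 × 4 × 2 × 2 × 2 = 512.

512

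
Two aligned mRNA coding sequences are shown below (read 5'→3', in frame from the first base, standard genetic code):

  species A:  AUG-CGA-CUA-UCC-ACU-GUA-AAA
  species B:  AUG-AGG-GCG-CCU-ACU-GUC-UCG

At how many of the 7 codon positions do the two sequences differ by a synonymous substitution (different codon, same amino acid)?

Codon 1: AUG Met / AUG Met — identical.
Codon 2: CGA Arg / AGG Arg — synonymous.
Codon 3: CUA Leu / GCG Ala — nonsynonymous.
Codon 4: UCC Ser / CCU Pro — nonsynonymous.
Codon 5: ACU Thr / ACU Thr — identical.
Codon 6: GUA Val / GUC Val — synonymous.
Codon 7: AAA Lys / UCG Ser — nonsynonymous.
Synonymous differences: 2.

2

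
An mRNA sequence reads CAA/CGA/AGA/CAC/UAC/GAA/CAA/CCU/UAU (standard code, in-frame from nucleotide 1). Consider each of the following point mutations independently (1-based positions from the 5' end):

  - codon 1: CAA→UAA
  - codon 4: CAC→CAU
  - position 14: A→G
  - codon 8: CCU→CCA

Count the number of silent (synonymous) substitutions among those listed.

2

Codon 1: CAA (Gln) → UAA (Stop) — nonsense.
Codon 4: CAC (His) → CAU (His) — synonymous.
Codon 5: UAC (Tyr) → UGC (Cys) — missense.
Codon 8: CCU (Pro) → CCA (Pro) — synonymous.
Synonymous: 2 of 4.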